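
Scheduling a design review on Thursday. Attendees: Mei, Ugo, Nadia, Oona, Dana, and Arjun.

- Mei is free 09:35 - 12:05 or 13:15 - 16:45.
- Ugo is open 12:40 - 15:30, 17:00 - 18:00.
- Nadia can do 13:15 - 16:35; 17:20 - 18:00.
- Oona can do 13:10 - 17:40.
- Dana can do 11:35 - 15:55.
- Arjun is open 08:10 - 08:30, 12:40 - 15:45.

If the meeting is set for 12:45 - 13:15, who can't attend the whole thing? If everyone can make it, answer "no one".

Mei: not fully free for 12:45-13:15. Ugo: free for 12:45-13:15. Nadia: not fully free for 12:45-13:15. Oona: not fully free for 12:45-13:15. Dana: free for 12:45-13:15. Arjun: free for 12:45-13:15.

Mei, Nadia, Oona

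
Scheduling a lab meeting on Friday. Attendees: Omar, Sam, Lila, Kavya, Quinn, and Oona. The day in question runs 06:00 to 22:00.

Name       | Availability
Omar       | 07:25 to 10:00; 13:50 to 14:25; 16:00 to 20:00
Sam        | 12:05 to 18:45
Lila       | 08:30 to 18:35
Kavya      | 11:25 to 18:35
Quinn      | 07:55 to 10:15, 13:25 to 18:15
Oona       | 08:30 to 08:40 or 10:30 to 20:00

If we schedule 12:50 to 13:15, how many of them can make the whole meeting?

4

Sam, Lila, Kavya, and Oona can make the full 12:50-13:15 slot — that's 4.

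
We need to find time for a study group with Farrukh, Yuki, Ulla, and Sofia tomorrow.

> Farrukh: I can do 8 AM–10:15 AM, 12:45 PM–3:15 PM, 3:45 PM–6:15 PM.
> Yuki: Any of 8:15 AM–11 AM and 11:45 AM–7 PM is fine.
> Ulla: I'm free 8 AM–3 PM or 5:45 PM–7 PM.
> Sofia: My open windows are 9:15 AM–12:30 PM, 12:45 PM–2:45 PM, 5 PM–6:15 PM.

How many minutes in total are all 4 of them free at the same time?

210

Farrukh ∩ Yuki: 08:15-10:15, 12:45-15:15, 15:45-18:15.
Farrukh ∩ Yuki ∩ Ulla: 08:15-10:15, 12:45-15:00, 17:45-18:15.
Farrukh ∩ Yuki ∩ Ulla ∩ Sofia: 09:15-10:15, 12:45-14:45, 17:45-18:15.
Those are the intersection windows.
Summing the common windows: 60 + 120 + 30 = 210 minutes.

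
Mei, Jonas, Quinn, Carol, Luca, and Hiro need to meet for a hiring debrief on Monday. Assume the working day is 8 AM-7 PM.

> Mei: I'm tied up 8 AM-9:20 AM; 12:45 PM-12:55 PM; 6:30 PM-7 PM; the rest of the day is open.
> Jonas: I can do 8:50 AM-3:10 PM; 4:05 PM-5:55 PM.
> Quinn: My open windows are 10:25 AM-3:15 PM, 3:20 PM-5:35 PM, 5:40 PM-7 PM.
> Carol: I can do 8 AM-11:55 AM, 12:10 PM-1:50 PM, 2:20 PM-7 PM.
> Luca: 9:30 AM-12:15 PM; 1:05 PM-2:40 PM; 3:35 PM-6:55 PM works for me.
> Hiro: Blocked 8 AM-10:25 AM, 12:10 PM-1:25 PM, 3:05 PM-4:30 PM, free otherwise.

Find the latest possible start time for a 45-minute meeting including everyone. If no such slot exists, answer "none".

Mei free: 09:20-12:45, 12:55-18:30 (invert busy blocks within the working day).
Jonas free: 08:50-15:10, 16:05-17:55.
Quinn free: 10:25-15:15, 15:20-17:35, 17:40-19:00.
Carol free: 08:00-11:55, 12:10-13:50, 14:20-19:00.
Luca free: 09:30-12:15, 13:05-14:40, 15:35-18:55.
Hiro free: 10:25-12:10, 13:25-15:05, 16:30-19:00 (invert busy blocks within the working day).
Mei ∩ Jonas: 09:20-12:45, 12:55-15:10, 16:05-17:55.
Mei ∩ Jonas ∩ Quinn: 10:25-12:45, 12:55-15:10, 16:05-17:35, 17:40-17:55.
Mei ∩ Jonas ∩ Quinn ∩ Carol: 10:25-11:55, 12:10-12:45, 12:55-13:50, 14:20-15:10, 16:05-17:35, 17:40-17:55.
Mei ∩ Jonas ∩ Quinn ∩ Carol ∩ Luca: 10:25-11:55, 12:10-12:15, 13:05-13:50, 14:20-14:40, 16:05-17:35, 17:40-17:55.
Mei ∩ Jonas ∩ Quinn ∩ Carol ∩ Luca ∩ Hiro: 10:25-11:55, 13:25-13:50, 14:20-14:40, 16:30-17:35, 17:40-17:55.
The last common window of at least 45 minutes is 16:30-17:35; a 45-minute meeting can start as late as 16:50 and still end by 17:35.

16:50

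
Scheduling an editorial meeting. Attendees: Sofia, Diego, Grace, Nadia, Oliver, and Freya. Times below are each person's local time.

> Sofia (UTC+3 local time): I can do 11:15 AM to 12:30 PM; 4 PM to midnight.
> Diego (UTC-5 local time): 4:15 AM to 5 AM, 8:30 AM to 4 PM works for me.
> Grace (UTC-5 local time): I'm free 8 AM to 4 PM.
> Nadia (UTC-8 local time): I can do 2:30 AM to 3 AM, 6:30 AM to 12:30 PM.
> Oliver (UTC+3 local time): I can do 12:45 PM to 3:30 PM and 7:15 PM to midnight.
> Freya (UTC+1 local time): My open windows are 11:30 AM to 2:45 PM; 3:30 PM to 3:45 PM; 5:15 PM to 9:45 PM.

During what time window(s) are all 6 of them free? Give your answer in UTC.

Sofia in UTC: 08:15-09:30, 13:00-21:00 (subtract 3h to convert from UTC+3).
Diego in UTC: 09:15-10:00, 13:30-21:00 (add 5h to convert from UTC-5).
Grace in UTC: 13:00-21:00 (add 5h to convert from UTC-5).
Nadia in UTC: 10:30-11:00, 14:30-20:30 (add 8h to convert from UTC-8).
Oliver in UTC: 09:45-12:30, 16:15-21:00 (subtract 3h to convert from UTC+3).
Freya in UTC: 10:30-13:45, 14:30-14:45, 16:15-20:45 (subtract 1h to convert from UTC+1).
Sofia ∩ Diego: 09:15-09:30, 13:30-21:00.
Sofia ∩ Diego ∩ Grace: 13:30-21:00.
Sofia ∩ Diego ∩ Grace ∩ Nadia: 14:30-20:30.
Sofia ∩ Diego ∩ Grace ∩ Nadia ∩ Oliver: 16:15-20:30.
Sofia ∩ Diego ∩ Grace ∩ Nadia ∩ Oliver ∩ Freya: 16:15-20:30.

16:15-20:30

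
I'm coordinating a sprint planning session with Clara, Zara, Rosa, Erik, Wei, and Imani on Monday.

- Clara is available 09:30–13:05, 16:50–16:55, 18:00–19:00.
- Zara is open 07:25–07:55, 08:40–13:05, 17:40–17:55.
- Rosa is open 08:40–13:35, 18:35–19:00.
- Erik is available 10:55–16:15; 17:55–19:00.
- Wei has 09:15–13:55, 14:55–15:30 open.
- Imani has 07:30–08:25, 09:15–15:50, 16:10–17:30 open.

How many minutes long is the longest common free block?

Clara ∩ Zara: 09:30-13:05.
Clara ∩ Zara ∩ Rosa: 09:30-13:05.
Clara ∩ Zara ∩ Rosa ∩ Erik: 10:55-13:05.
Clara ∩ Zara ∩ Rosa ∩ Erik ∩ Wei: 10:55-13:05.
Clara ∩ Zara ∩ Rosa ∩ Erik ∩ Wei ∩ Imani: 10:55-13:05.
The longest is 10:55-13:05 at 130 minutes.

130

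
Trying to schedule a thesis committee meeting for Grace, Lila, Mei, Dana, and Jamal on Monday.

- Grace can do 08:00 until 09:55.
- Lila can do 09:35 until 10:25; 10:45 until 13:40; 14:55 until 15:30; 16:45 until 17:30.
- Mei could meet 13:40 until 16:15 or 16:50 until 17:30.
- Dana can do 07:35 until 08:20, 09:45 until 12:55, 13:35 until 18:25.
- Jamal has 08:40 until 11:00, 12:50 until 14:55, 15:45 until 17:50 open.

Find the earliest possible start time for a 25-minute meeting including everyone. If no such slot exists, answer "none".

none

Grace ∩ Lila: 09:35-09:55.
Grace ∩ Lila ∩ Mei: ∅.
Grace ∩ Lila ∩ Mei ∩ Dana: ∅.
Grace ∩ Lila ∩ Mei ∩ Dana ∩ Jamal: ∅.
There is no time when everyone is free.
No common window is at least 25 minutes long.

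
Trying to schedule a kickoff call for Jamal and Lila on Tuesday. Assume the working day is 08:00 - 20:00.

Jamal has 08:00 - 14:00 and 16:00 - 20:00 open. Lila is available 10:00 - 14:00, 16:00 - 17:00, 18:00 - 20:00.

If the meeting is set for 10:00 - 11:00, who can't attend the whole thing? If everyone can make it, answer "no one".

no one

Jamal: free for 10:00-11:00. Lila: free for 10:00-11:00.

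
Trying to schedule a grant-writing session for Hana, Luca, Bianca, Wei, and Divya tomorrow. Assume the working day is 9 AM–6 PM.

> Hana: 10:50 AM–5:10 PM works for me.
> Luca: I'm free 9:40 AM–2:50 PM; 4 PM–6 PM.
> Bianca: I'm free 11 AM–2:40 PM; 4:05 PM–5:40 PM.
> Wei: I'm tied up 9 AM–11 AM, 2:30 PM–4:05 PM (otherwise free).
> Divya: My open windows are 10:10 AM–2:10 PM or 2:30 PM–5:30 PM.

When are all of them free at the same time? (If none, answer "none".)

11:00-14:10, 16:05-17:10

Hana free: 10:50-17:10.
Luca free: 09:40-14:50, 16:00-18:00.
Bianca free: 11:00-14:40, 16:05-17:40.
Wei free: 11:00-14:30, 16:05-18:00 (invert busy blocks within the working day).
Divya free: 10:10-14:10, 14:30-17:30.
Hana ∩ Luca: 10:50-14:50, 16:00-17:10.
Hana ∩ Luca ∩ Bianca: 11:00-14:40, 16:05-17:10.
Hana ∩ Luca ∩ Bianca ∩ Wei: 11:00-14:30, 16:05-17:10.
Hana ∩ Luca ∩ Bianca ∩ Wei ∩ Divya: 11:00-14:10, 16:05-17:10.
So the common availability across everyone is 11:00-14:10, 16:05-17:10.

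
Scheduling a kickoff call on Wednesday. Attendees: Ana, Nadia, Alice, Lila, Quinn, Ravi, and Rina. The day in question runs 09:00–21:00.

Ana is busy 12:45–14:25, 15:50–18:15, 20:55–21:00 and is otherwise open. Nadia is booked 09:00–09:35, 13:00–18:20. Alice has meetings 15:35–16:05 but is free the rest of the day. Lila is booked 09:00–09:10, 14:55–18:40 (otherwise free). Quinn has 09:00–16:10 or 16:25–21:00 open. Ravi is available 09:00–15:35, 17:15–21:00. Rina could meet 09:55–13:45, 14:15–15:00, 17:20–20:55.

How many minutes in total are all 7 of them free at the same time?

305

Ana free: 09:00-12:45, 14:25-15:50, 18:15-20:55 (invert busy blocks within the working day).
Nadia free: 09:35-13:00, 18:20-21:00 (invert busy blocks within the working day).
Alice free: 09:00-15:35, 16:05-21:00 (invert busy blocks within the working day).
Lila free: 09:10-14:55, 18:40-21:00 (invert busy blocks within the working day).
Quinn free: 09:00-16:10, 16:25-21:00.
Ravi free: 09:00-15:35, 17:15-21:00.
Rina free: 09:55-13:45, 14:15-15:00, 17:20-20:55.
Ana ∩ Nadia: 09:35-12:45, 18:20-20:55.
Ana ∩ Nadia ∩ Alice: 09:35-12:45, 18:20-20:55.
Ana ∩ Nadia ∩ Alice ∩ Lila: 09:35-12:45, 18:40-20:55.
Ana ∩ Nadia ∩ Alice ∩ Lila ∩ Quinn: 09:35-12:45, 18:40-20:55.
Ana ∩ Nadia ∩ Alice ∩ Lila ∩ Quinn ∩ Ravi: 09:35-12:45, 18:40-20:55.
Ana ∩ Nadia ∩ Alice ∩ Lila ∩ Quinn ∩ Ravi ∩ Rina: 09:55-12:45, 18:40-20:55.
So the common availability across everyone is 09:55-12:45, 18:40-20:55.
Summing the common windows: 170 + 135 = 305 minutes.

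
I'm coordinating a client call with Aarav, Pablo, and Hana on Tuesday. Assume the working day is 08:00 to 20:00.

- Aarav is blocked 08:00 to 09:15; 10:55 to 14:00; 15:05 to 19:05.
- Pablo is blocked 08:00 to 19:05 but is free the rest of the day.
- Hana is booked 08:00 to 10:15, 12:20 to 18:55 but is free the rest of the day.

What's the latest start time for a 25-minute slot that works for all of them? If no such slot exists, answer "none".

Aarav free: 09:15-10:55, 14:00-15:05, 19:05-20:00 (invert busy blocks within the working day).
Pablo free: 19:05-20:00 (invert busy blocks within the working day).
Hana free: 10:15-12:20, 18:55-20:00 (invert busy blocks within the working day).
Aarav ∩ Pablo: 19:05-20:00.
Aarav ∩ Pablo ∩ Hana: 19:05-20:00.
So the common availability across everyone is 19:05-20:00.
The last common window of at least 25 minutes is 19:05-20:00; a 25-minute meeting can start as late as 19:35 and still end by 20:00.

19:35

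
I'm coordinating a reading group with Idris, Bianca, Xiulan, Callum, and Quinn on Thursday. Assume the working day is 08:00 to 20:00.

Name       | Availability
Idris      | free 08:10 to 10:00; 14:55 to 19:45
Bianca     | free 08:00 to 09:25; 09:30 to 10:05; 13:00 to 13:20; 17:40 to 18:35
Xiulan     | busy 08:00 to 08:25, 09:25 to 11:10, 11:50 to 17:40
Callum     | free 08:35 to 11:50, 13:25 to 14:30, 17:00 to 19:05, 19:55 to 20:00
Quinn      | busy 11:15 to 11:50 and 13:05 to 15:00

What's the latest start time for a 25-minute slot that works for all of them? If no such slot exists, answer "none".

Idris free: 08:10-10:00, 14:55-19:45.
Bianca free: 08:00-09:25, 09:30-10:05, 13:00-13:20, 17:40-18:35.
Xiulan free: 08:25-09:25, 11:10-11:50, 17:40-20:00 (invert busy blocks within the working day).
Callum free: 08:35-11:50, 13:25-14:30, 17:00-19:05, 19:55-20:00.
Quinn free: 08:00-11:15, 11:50-13:05, 15:00-20:00 (invert busy blocks within the working day).
Idris ∩ Bianca: 08:10-09:25, 09:30-10:00, 17:40-18:35.
Idris ∩ Bianca ∩ Xiulan: 08:25-09:25, 17:40-18:35.
Idris ∩ Bianca ∩ Xiulan ∩ Callum: 08:35-09:25, 17:40-18:35.
Idris ∩ Bianca ∩ Xiulan ∩ Callum ∩ Quinn: 08:35-09:25, 17:40-18:35.
The last common window of at least 25 minutes is 17:40-18:35; a 25-minute meeting can start as late as 18:10 and still end by 18:35.

18:10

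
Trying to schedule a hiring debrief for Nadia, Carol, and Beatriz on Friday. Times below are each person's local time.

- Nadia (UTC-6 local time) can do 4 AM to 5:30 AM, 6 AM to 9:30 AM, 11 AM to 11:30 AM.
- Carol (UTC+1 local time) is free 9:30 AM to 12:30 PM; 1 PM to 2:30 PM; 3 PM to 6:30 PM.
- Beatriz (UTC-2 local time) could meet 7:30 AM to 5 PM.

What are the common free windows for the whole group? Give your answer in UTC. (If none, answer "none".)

10:00-11:30, 12:00-13:30, 14:00-15:30, 17:00-17:30

Nadia in UTC: 10:00-11:30, 12:00-15:30, 17:00-17:30 (add 6h to convert from UTC-6).
Carol in UTC: 08:30-11:30, 12:00-13:30, 14:00-17:30 (subtract 1h to convert from UTC+1).
Beatriz in UTC: 09:30-19:00 (add 2h to convert from UTC-2).
Nadia ∩ Carol: 10:00-11:30, 12:00-13:30, 14:00-15:30, 17:00-17:30.
Nadia ∩ Carol ∩ Beatriz: 10:00-11:30, 12:00-13:30, 14:00-15:30, 17:00-17:30.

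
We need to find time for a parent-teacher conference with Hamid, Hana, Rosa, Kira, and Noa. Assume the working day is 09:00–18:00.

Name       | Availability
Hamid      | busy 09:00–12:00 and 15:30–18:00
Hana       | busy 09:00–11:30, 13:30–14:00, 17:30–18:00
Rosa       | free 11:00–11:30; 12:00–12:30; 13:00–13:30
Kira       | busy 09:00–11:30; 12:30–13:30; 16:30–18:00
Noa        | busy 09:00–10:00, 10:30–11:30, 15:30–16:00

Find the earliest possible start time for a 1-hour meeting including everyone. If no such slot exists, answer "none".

Hamid free: 12:00-15:30 (invert busy blocks within the working day).
Hana free: 11:30-13:30, 14:00-17:30 (invert busy blocks within the working day).
Rosa free: 11:00-11:30, 12:00-12:30, 13:00-13:30.
Kira free: 11:30-12:30, 13:30-16:30 (invert busy blocks within the working day).
Noa free: 10:00-10:30, 11:30-15:30, 16:00-18:00 (invert busy blocks within the working day).
Hamid ∩ Hana: 12:00-13:30, 14:00-15:30.
Hamid ∩ Hana ∩ Rosa: 12:00-12:30, 13:00-13:30.
Hamid ∩ Hana ∩ Rosa ∩ Kira: 12:00-12:30.
Hamid ∩ Hana ∩ Rosa ∩ Kira ∩ Noa: 12:00-12:30.
No common window is at least 60 minutes long.

none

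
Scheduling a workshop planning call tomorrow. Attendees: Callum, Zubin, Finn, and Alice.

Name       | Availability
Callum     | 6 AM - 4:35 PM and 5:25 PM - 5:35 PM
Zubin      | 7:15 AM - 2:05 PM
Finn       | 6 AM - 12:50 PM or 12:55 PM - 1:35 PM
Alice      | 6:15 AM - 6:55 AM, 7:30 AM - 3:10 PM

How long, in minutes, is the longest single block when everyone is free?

Callum ∩ Zubin: 07:15-14:05.
Callum ∩ Zubin ∩ Finn: 07:15-12:50, 12:55-13:35.
Callum ∩ Zubin ∩ Finn ∩ Alice: 07:30-12:50, 12:55-13:35.
The longest is 07:30-12:50 at 320 minutes.

320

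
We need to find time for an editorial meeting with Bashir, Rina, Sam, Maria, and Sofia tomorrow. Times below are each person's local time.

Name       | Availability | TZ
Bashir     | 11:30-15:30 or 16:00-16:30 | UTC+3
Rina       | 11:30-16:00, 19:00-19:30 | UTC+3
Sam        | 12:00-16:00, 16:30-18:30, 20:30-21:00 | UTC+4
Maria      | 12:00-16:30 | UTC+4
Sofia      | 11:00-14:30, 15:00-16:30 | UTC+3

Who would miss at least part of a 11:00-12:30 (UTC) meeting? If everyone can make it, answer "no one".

Sam, Sofia

Bashir in UTC: 08:30-12:30, 13:00-13:30 (subtract 3h to convert from UTC+3).
Rina in UTC: 08:30-13:00, 16:00-16:30 (subtract 3h to convert from UTC+3).
Sam in UTC: 08:00-12:00, 12:30-14:30, 16:30-17:00 (subtract 4h to convert from UTC+4).
Maria in UTC: 08:00-12:30 (subtract 4h to convert from UTC+4).
Sofia in UTC: 08:00-11:30, 12:00-13:30 (subtract 3h to convert from UTC+3).
Bashir: free for 11:00-12:30. Rina: free for 11:00-12:30. Sam: not fully free for 11:00-12:30. Maria: free for 11:00-12:30. Sofia: not fully free for 11:00-12:30.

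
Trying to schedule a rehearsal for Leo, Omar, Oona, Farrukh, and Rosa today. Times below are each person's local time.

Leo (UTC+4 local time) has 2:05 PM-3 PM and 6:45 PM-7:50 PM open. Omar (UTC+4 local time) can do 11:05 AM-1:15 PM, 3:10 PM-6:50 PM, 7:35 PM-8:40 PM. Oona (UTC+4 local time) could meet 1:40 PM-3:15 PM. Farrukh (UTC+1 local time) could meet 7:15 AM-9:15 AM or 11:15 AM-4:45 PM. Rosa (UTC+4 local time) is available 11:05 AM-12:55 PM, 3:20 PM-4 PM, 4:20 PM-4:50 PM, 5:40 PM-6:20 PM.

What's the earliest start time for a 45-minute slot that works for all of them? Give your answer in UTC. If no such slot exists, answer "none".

none

Leo in UTC: 10:05-11:00, 14:45-15:50 (subtract 4h to convert from UTC+4).
Omar in UTC: 07:05-09:15, 11:10-14:50, 15:35-16:40 (subtract 4h to convert from UTC+4).
Oona in UTC: 09:40-11:15 (subtract 4h to convert from UTC+4).
Farrukh in UTC: 06:15-08:15, 10:15-15:45 (subtract 1h to convert from UTC+1).
Rosa in UTC: 07:05-08:55, 11:20-12:00, 12:20-12:50, 13:40-14:20 (subtract 4h to convert from UTC+4).
Leo ∩ Omar: 14:45-14:50, 15:35-15:50.
Leo ∩ Omar ∩ Oona: ∅.
Leo ∩ Omar ∩ Oona ∩ Farrukh: ∅.
Leo ∩ Omar ∩ Oona ∩ Farrukh ∩ Rosa: ∅.
There is no time when everyone is free.
No common window is at least 45 minutes long.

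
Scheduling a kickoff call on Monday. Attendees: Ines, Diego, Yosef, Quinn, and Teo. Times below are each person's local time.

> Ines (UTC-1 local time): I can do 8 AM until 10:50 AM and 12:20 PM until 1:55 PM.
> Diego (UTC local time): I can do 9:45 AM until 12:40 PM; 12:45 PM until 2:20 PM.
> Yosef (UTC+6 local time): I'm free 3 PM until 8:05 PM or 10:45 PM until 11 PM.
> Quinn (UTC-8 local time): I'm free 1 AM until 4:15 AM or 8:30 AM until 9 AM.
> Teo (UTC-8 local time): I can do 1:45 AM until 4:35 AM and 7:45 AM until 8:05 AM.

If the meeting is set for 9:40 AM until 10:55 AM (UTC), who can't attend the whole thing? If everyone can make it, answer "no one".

Diego, Teo

Ines in UTC: 09:00-11:50, 13:20-14:55 (add 1h to convert from UTC-1).
Diego in UTC: 09:45-12:40, 12:45-14:20.
Yosef in UTC: 09:00-14:05, 16:45-17:00 (subtract 6h to convert from UTC+6).
Quinn in UTC: 09:00-12:15, 16:30-17:00 (add 8h to convert from UTC-8).
Teo in UTC: 09:45-12:35, 15:45-16:05 (add 8h to convert from UTC-8).
Ines: free for 09:40-10:55. Diego: not fully free for 09:40-10:55. Yosef: free for 09:40-10:55. Quinn: free for 09:40-10:55. Teo: not fully free for 09:40-10:55.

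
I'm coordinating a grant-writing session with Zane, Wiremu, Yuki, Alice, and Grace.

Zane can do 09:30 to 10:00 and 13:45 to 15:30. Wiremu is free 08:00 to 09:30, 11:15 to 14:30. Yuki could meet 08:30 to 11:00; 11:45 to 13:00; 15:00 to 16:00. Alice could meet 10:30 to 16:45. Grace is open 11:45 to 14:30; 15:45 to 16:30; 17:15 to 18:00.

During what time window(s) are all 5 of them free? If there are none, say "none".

Zane ∩ Wiremu: 13:45-14:30.
Zane ∩ Wiremu ∩ Yuki: ∅.
Zane ∩ Wiremu ∩ Yuki ∩ Alice: ∅.
Zane ∩ Wiremu ∩ Yuki ∩ Alice ∩ Grace: ∅.
There is no time when everyone is free.

none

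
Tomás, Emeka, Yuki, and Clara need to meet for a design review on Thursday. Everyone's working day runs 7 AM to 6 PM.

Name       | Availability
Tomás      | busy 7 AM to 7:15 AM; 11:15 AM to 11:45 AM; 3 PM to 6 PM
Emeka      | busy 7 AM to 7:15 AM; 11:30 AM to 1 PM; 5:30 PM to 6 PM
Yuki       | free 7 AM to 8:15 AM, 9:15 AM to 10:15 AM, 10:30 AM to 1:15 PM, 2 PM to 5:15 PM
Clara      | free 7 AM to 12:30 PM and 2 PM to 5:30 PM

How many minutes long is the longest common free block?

Tomás free: 07:15-11:15, 11:45-15:00 (invert busy blocks within the working day).
Emeka free: 07:15-11:30, 13:00-17:30 (invert busy blocks within the working day).
Yuki free: 07:00-08:15, 09:15-10:15, 10:30-13:15, 14:00-17:15.
Clara free: 07:00-12:30, 14:00-17:30.
Tomás ∩ Emeka: 07:15-11:15, 13:00-15:00.
Tomás ∩ Emeka ∩ Yuki: 07:15-08:15, 09:15-10:15, 10:30-11:15, 13:00-13:15, 14:00-15:00.
Tomás ∩ Emeka ∩ Yuki ∩ Clara: 07:15-08:15, 09:15-10:15, 10:30-11:15, 14:00-15:00.
The longest is 07:15-08:15 at 60 minutes.

60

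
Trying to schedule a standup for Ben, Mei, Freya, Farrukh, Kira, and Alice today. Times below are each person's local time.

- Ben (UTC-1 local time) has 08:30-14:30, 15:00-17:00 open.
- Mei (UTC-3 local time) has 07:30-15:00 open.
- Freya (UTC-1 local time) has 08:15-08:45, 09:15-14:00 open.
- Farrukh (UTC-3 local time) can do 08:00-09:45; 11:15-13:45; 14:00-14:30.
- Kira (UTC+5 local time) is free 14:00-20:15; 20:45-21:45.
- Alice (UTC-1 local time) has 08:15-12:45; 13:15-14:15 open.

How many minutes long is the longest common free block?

105

Ben in UTC: 09:30-15:30, 16:00-18:00 (add 1h to convert from UTC-1).
Mei in UTC: 10:30-18:00 (add 3h to convert from UTC-3).
Freya in UTC: 09:15-09:45, 10:15-15:00 (add 1h to convert from UTC-1).
Farrukh in UTC: 11:00-12:45, 14:15-16:45, 17:00-17:30 (add 3h to convert from UTC-3).
Kira in UTC: 09:00-15:15, 15:45-16:45 (subtract 5h to convert from UTC+5).
Alice in UTC: 09:15-13:45, 14:15-15:15 (add 1h to convert from UTC-1).
Ben ∩ Mei: 10:30-15:30, 16:00-18:00.
Ben ∩ Mei ∩ Freya: 10:30-15:00.
Ben ∩ Mei ∩ Freya ∩ Farrukh: 11:00-12:45, 14:15-15:00.
Ben ∩ Mei ∩ Freya ∩ Farrukh ∩ Kira: 11:00-12:45, 14:15-15:00.
Ben ∩ Mei ∩ Freya ∩ Farrukh ∩ Kira ∩ Alice: 11:00-12:45, 14:15-15:00.
The longest is 11:00-12:45 at 105 minutes.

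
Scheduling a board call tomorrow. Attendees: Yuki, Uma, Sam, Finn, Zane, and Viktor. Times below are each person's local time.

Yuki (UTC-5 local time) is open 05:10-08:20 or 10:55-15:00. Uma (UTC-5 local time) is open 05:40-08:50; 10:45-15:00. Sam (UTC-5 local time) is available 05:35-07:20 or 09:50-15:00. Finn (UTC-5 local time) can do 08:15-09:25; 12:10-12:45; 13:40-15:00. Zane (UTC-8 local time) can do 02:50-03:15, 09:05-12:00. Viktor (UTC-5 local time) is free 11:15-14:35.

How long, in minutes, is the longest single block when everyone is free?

Yuki in UTC: 10:10-13:20, 15:55-20:00 (add 5h to convert from UTC-5).
Uma in UTC: 10:40-13:50, 15:45-20:00 (add 5h to convert from UTC-5).
Sam in UTC: 10:35-12:20, 14:50-20:00 (add 5h to convert from UTC-5).
Finn in UTC: 13:15-14:25, 17:10-17:45, 18:40-20:00 (add 5h to convert from UTC-5).
Zane in UTC: 10:50-11:15, 17:05-20:00 (add 8h to convert from UTC-8).
Viktor in UTC: 16:15-19:35 (add 5h to convert from UTC-5).
Yuki ∩ Uma: 10:40-13:20, 15:55-20:00.
Yuki ∩ Uma ∩ Sam: 10:40-12:20, 15:55-20:00.
Yuki ∩ Uma ∩ Sam ∩ Finn: 17:10-17:45, 18:40-20:00.
Yuki ∩ Uma ∩ Sam ∩ Finn ∩ Zane: 17:10-17:45, 18:40-20:00.
Yuki ∩ Uma ∩ Sam ∩ Finn ∩ Zane ∩ Viktor: 17:10-17:45, 18:40-19:35.
So the common availability across everyone is 17:10-17:45, 18:40-19:35.
The longest is 18:40-19:35 at 55 minutes.

55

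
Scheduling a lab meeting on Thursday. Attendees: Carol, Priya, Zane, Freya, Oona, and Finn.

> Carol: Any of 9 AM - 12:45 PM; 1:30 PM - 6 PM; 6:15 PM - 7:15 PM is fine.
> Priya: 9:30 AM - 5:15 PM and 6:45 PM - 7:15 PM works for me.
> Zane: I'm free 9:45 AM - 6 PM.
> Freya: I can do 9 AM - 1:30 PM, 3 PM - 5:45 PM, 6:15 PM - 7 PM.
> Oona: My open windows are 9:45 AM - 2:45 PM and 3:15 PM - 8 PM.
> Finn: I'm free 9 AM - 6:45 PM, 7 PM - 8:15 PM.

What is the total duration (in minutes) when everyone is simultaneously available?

Carol ∩ Priya: 09:30-12:45, 13:30-17:15, 18:45-19:15.
Carol ∩ Priya ∩ Zane: 09:45-12:45, 13:30-17:15.
Carol ∩ Priya ∩ Zane ∩ Freya: 09:45-12:45, 15:00-17:15.
Carol ∩ Priya ∩ Zane ∩ Freya ∩ Oona: 09:45-12:45, 15:15-17:15.
Carol ∩ Priya ∩ Zane ∩ Freya ∩ Oona ∩ Finn: 09:45-12:45, 15:15-17:15.
Summing the common windows: 180 + 120 = 300 minutes.

300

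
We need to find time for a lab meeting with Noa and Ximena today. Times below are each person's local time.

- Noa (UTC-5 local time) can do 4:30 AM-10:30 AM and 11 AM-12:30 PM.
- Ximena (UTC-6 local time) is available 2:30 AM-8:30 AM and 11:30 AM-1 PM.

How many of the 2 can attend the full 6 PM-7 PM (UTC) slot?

Noa in UTC: 09:30-15:30, 16:00-17:30 (add 5h to convert from UTC-5).
Ximena in UTC: 08:30-14:30, 17:30-19:00 (add 6h to convert from UTC-6).
Ximena can make the full 18:00-19:00 slot — that's 1.

1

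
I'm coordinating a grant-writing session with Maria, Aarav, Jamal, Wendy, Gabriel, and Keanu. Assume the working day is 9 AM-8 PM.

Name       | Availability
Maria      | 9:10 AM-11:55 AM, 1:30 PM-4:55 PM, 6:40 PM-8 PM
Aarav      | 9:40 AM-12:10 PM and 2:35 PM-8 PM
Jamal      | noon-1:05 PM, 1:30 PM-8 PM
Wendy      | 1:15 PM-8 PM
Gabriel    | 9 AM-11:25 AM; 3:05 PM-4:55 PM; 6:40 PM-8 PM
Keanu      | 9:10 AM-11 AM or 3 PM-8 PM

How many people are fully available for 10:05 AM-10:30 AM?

Maria, Aarav, Gabriel, and Keanu can make the full 10:05-10:30 slot — that's 4.

4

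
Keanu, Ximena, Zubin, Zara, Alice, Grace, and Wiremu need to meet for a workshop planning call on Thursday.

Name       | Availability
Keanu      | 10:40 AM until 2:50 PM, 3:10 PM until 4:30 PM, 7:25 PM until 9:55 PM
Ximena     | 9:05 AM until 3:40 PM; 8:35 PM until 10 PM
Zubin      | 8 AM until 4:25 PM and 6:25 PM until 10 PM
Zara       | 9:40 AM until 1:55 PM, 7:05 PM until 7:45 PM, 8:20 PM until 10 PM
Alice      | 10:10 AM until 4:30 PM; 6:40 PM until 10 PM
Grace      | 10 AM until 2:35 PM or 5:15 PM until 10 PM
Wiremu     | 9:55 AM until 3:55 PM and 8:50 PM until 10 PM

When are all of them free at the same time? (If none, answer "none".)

10:40-13:55, 20:50-21:55

Keanu ∩ Ximena: 10:40-14:50, 15:10-15:40, 20:35-21:55.
Keanu ∩ Ximena ∩ Zubin: 10:40-14:50, 15:10-15:40, 20:35-21:55.
Keanu ∩ Ximena ∩ Zubin ∩ Zara: 10:40-13:55, 20:35-21:55.
Keanu ∩ Ximena ∩ Zubin ∩ Zara ∩ Alice: 10:40-13:55, 20:35-21:55.
Keanu ∩ Ximena ∩ Zubin ∩ Zara ∩ Alice ∩ Grace: 10:40-13:55, 20:35-21:55.
Keanu ∩ Ximena ∩ Zubin ∩ Zara ∩ Alice ∩ Grace ∩ Wiremu: 10:40-13:55, 20:50-21:55.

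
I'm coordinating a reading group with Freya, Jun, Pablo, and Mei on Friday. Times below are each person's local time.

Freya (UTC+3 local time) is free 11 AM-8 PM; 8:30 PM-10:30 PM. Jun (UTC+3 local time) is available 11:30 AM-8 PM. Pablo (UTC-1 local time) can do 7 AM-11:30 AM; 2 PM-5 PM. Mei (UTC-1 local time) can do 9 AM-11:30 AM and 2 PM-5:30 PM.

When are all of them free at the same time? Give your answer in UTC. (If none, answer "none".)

10:00-12:30, 15:00-17:00

Freya in UTC: 08:00-17:00, 17:30-19:30 (subtract 3h to convert from UTC+3).
Jun in UTC: 08:30-17:00 (subtract 3h to convert from UTC+3).
Pablo in UTC: 08:00-12:30, 15:00-18:00 (add 1h to convert from UTC-1).
Mei in UTC: 10:00-12:30, 15:00-18:30 (add 1h to convert from UTC-1).
Freya ∩ Jun: 08:30-17:00.
Freya ∩ Jun ∩ Pablo: 08:30-12:30, 15:00-17:00.
Freya ∩ Jun ∩ Pablo ∩ Mei: 10:00-12:30, 15:00-17:00.
Those are the intersection windows.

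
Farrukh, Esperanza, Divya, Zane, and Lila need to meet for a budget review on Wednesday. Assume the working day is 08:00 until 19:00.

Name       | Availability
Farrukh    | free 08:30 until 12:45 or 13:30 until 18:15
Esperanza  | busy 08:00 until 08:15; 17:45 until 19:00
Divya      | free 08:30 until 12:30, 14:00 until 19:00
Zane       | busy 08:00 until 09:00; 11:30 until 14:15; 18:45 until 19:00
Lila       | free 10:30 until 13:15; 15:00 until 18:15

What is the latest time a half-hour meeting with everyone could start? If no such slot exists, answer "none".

Farrukh free: 08:30-12:45, 13:30-18:15.
Esperanza free: 08:15-17:45 (invert busy blocks within the working day).
Divya free: 08:30-12:30, 14:00-19:00.
Zane free: 09:00-11:30, 14:15-18:45 (invert busy blocks within the working day).
Lila free: 10:30-13:15, 15:00-18:15.
Farrukh ∩ Esperanza: 08:30-12:45, 13:30-17:45.
Farrukh ∩ Esperanza ∩ Divya: 08:30-12:30, 14:00-17:45.
Farrukh ∩ Esperanza ∩ Divya ∩ Zane: 09:00-11:30, 14:15-17:45.
Farrukh ∩ Esperanza ∩ Divya ∩ Zane ∩ Lila: 10:30-11:30, 15:00-17:45.
Those are the intersection windows.
The last common window of at least 30 minutes is 15:00-17:45; a 30-minute meeting can start as late as 17:15 and still end by 17:45.

17:15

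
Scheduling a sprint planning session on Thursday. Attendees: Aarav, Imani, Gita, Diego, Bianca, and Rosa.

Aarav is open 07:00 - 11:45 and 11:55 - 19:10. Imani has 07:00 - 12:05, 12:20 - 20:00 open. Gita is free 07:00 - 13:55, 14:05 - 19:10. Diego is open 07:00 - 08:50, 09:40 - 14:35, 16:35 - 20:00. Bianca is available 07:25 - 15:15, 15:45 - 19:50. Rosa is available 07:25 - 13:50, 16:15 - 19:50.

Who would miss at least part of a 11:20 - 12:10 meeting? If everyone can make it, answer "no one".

Aarav, Imani

Aarav: not fully free for 11:20-12:10. Imani: not fully free for 11:20-12:10. Gita: free for 11:20-12:10. Diego: free for 11:20-12:10. Bianca: free for 11:20-12:10. Rosa: free for 11:20-12:10.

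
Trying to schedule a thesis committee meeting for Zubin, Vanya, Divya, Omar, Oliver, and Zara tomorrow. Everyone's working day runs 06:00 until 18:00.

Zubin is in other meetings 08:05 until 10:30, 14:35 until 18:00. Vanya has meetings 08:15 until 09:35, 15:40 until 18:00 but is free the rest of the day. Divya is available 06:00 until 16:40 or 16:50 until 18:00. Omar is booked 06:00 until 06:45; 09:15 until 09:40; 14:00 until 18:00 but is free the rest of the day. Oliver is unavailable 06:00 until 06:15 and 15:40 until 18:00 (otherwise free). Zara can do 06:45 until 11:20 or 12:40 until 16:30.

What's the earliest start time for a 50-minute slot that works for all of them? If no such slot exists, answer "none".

06:45

Zubin free: 06:00-08:05, 10:30-14:35 (invert busy blocks within the working day).
Vanya free: 06:00-08:15, 09:35-15:40 (invert busy blocks within the working day).
Divya free: 06:00-16:40, 16:50-18:00.
Omar free: 06:45-09:15, 09:40-14:00 (invert busy blocks within the working day).
Oliver free: 06:15-15:40 (invert busy blocks within the working day).
Zara free: 06:45-11:20, 12:40-16:30.
Zubin ∩ Vanya: 06:00-08:05, 10:30-14:35.
Zubin ∩ Vanya ∩ Divya: 06:00-08:05, 10:30-14:35.
Zubin ∩ Vanya ∩ Divya ∩ Omar: 06:45-08:05, 10:30-14:00.
Zubin ∩ Vanya ∩ Divya ∩ Omar ∩ Oliver: 06:45-08:05, 10:30-14:00.
Zubin ∩ Vanya ∩ Divya ∩ Omar ∩ Oliver ∩ Zara: 06:45-08:05, 10:30-11:20, 12:40-14:00.
The first common window of at least 50 minutes is 06:45-08:05, so the earliest start is 06:45.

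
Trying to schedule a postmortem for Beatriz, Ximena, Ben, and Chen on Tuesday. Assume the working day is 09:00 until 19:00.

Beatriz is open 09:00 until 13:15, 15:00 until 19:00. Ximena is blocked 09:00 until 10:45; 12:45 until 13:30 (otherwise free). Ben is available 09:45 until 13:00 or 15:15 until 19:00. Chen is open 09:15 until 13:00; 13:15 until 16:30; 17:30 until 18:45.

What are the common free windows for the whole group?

10:45-12:45, 15:15-16:30, 17:30-18:45

Beatriz free: 09:00-13:15, 15:00-19:00.
Ximena free: 10:45-12:45, 13:30-19:00 (invert busy blocks within the working day).
Ben free: 09:45-13:00, 15:15-19:00.
Chen free: 09:15-13:00, 13:15-16:30, 17:30-18:45.
Beatriz ∩ Ximena: 10:45-12:45, 15:00-19:00.
Beatriz ∩ Ximena ∩ Ben: 10:45-12:45, 15:15-19:00.
Beatriz ∩ Ximena ∩ Ben ∩ Chen: 10:45-12:45, 15:15-16:30, 17:30-18:45.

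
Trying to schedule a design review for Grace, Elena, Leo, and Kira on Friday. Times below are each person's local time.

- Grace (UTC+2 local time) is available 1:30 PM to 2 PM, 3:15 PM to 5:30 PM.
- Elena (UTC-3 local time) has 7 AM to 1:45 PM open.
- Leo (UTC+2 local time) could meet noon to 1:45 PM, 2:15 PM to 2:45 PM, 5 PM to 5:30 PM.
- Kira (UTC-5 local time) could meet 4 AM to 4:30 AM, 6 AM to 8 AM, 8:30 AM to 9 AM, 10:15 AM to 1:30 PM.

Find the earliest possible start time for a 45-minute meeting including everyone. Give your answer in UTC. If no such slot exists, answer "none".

none

Grace in UTC: 11:30-12:00, 13:15-15:30 (subtract 2h to convert from UTC+2).
Elena in UTC: 10:00-16:45 (add 3h to convert from UTC-3).
Leo in UTC: 10:00-11:45, 12:15-12:45, 15:00-15:30 (subtract 2h to convert from UTC+2).
Kira in UTC: 09:00-09:30, 11:00-13:00, 13:30-14:00, 15:15-18:30 (add 5h to convert from UTC-5).
Grace ∩ Elena: 11:30-12:00, 13:15-15:30.
Grace ∩ Elena ∩ Leo: 11:30-11:45, 15:00-15:30.
Grace ∩ Elena ∩ Leo ∩ Kira: 11:30-11:45, 15:15-15:30.
No common window is at least 45 minutes long.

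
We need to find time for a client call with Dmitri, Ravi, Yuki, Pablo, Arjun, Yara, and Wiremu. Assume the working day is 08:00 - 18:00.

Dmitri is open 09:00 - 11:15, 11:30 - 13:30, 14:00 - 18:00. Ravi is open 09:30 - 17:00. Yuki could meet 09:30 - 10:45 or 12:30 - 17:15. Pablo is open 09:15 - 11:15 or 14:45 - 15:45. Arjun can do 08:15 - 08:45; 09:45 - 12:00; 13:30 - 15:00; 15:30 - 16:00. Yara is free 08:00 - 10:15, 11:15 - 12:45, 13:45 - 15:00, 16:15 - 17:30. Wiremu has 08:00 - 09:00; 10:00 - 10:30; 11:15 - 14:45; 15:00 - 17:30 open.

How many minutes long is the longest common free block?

15

Dmitri ∩ Ravi: 09:30-11:15, 11:30-13:30, 14:00-17:00.
Dmitri ∩ Ravi ∩ Yuki: 09:30-10:45, 12:30-13:30, 14:00-17:00.
Dmitri ∩ Ravi ∩ Yuki ∩ Pablo: 09:30-10:45, 14:45-15:45.
Dmitri ∩ Ravi ∩ Yuki ∩ Pablo ∩ Arjun: 09:45-10:45, 14:45-15:00, 15:30-15:45.
Dmitri ∩ Ravi ∩ Yuki ∩ Pablo ∩ Arjun ∩ Yara: 09:45-10:15, 14:45-15:00.
Dmitri ∩ Ravi ∩ Yuki ∩ Pablo ∩ Arjun ∩ Yara ∩ Wiremu: 10:00-10:15.
The longest is 10:00-10:15 at 15 minutes.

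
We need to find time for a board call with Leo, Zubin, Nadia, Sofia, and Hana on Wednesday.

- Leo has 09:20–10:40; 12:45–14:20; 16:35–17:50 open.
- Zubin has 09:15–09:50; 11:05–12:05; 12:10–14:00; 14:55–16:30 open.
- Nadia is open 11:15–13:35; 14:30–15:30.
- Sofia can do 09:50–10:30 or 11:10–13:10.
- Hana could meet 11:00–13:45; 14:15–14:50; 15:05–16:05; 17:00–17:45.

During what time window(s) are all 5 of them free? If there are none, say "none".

Leo ∩ Zubin: 09:20-09:50, 12:45-14:00.
Leo ∩ Zubin ∩ Nadia: 12:45-13:35.
Leo ∩ Zubin ∩ Nadia ∩ Sofia: 12:45-13:10.
Leo ∩ Zubin ∩ Nadia ∩ Sofia ∩ Hana: 12:45-13:10.

12:45-13:10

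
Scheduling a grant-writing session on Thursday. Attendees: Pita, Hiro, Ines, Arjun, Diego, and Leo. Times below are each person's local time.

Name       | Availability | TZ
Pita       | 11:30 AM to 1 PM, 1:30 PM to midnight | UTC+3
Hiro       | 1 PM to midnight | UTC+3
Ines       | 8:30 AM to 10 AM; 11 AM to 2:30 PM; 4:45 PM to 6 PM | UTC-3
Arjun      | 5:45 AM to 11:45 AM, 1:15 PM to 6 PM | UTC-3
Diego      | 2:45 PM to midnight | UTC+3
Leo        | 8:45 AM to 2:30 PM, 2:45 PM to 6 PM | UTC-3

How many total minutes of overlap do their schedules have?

270

Pita in UTC: 08:30-10:00, 10:30-21:00 (subtract 3h to convert from UTC+3).
Hiro in UTC: 10:00-21:00 (subtract 3h to convert from UTC+3).
Ines in UTC: 11:30-13:00, 14:00-17:30, 19:45-21:00 (add 3h to convert from UTC-3).
Arjun in UTC: 08:45-14:45, 16:15-21:00 (add 3h to convert from UTC-3).
Diego in UTC: 11:45-21:00 (subtract 3h to convert from UTC+3).
Leo in UTC: 11:45-17:30, 17:45-21:00 (add 3h to convert from UTC-3).
Pita ∩ Hiro: 10:30-21:00.
Pita ∩ Hiro ∩ Ines: 11:30-13:00, 14:00-17:30, 19:45-21:00.
Pita ∩ Hiro ∩ Ines ∩ Arjun: 11:30-13:00, 14:00-14:45, 16:15-17:30, 19:45-21:00.
Pita ∩ Hiro ∩ Ines ∩ Arjun ∩ Diego: 11:45-13:00, 14:00-14:45, 16:15-17:30, 19:45-21:00.
Pita ∩ Hiro ∩ Ines ∩ Arjun ∩ Diego ∩ Leo: 11:45-13:00, 14:00-14:45, 16:15-17:30, 19:45-21:00.
Summing the common windows: 75 + 45 + 75 + 75 = 270 minutes.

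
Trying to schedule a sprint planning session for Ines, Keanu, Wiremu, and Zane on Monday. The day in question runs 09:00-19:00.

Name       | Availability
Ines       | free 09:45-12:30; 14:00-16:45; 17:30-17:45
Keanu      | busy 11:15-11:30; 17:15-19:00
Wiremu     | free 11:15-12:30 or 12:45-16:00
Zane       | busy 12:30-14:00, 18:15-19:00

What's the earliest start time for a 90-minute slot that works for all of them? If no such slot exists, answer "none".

14:00

Ines free: 09:45-12:30, 14:00-16:45, 17:30-17:45.
Keanu free: 09:00-11:15, 11:30-17:15 (invert busy blocks within the working day).
Wiremu free: 11:15-12:30, 12:45-16:00.
Zane free: 09:00-12:30, 14:00-18:15 (invert busy blocks within the working day).
Ines ∩ Keanu: 09:45-11:15, 11:30-12:30, 14:00-16:45.
Ines ∩ Keanu ∩ Wiremu: 11:30-12:30, 14:00-16:00.
Ines ∩ Keanu ∩ Wiremu ∩ Zane: 11:30-12:30, 14:00-16:00.
The first common window of at least 90 minutes is 14:00-16:00, so the earliest start is 14:00.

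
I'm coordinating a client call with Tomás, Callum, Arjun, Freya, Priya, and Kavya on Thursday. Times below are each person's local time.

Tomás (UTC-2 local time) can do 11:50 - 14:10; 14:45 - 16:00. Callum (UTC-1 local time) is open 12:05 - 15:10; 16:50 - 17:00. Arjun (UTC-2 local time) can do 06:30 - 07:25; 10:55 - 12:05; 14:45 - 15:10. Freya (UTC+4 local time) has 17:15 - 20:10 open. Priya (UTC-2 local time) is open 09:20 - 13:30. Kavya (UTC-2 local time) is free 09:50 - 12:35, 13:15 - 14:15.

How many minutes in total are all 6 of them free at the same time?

15

Tomás in UTC: 13:50-16:10, 16:45-18:00 (add 2h to convert from UTC-2).
Callum in UTC: 13:05-16:10, 17:50-18:00 (add 1h to convert from UTC-1).
Arjun in UTC: 08:30-09:25, 12:55-14:05, 16:45-17:10 (add 2h to convert from UTC-2).
Freya in UTC: 13:15-16:10 (subtract 4h to convert from UTC+4).
Priya in UTC: 11:20-15:30 (add 2h to convert from UTC-2).
Kavya in UTC: 11:50-14:35, 15:15-16:15 (add 2h to convert from UTC-2).
Tomás ∩ Callum: 13:50-16:10, 17:50-18:00.
Tomás ∩ Callum ∩ Arjun: 13:50-14:05.
Tomás ∩ Callum ∩ Arjun ∩ Freya: 13:50-14:05.
Tomás ∩ Callum ∩ Arjun ∩ Freya ∩ Priya: 13:50-14:05.
Tomás ∩ Callum ∩ Arjun ∩ Freya ∩ Priya ∩ Kavya: 13:50-14:05.
So the common availability across everyone is 13:50-14:05.
That's a single block of 15 minutes.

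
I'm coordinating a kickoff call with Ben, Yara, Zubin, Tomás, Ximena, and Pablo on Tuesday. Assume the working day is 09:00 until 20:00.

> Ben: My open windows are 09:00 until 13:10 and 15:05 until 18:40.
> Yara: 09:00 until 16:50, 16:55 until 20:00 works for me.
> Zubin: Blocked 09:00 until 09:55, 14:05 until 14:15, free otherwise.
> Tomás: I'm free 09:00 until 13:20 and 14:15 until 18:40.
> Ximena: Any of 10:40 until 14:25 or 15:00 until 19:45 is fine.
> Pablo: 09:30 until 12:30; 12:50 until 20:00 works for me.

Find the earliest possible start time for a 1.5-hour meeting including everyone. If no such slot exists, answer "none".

10:40

Ben free: 09:00-13:10, 15:05-18:40.
Yara free: 09:00-16:50, 16:55-20:00.
Zubin free: 09:55-14:05, 14:15-20:00 (invert busy blocks within the working day).
Tomás free: 09:00-13:20, 14:15-18:40.
Ximena free: 10:40-14:25, 15:00-19:45.
Pablo free: 09:30-12:30, 12:50-20:00.
Ben ∩ Yara: 09:00-13:10, 15:05-16:50, 16:55-18:40.
Ben ∩ Yara ∩ Zubin: 09:55-13:10, 15:05-16:50, 16:55-18:40.
Ben ∩ Yara ∩ Zubin ∩ Tomás: 09:55-13:10, 15:05-16:50, 16:55-18:40.
Ben ∩ Yara ∩ Zubin ∩ Tomás ∩ Ximena: 10:40-13:10, 15:05-16:50, 16:55-18:40.
Ben ∩ Yara ∩ Zubin ∩ Tomás ∩ Ximena ∩ Pablo: 10:40-12:30, 12:50-13:10, 15:05-16:50, 16:55-18:40.
The first common window of at least 90 minutes is 10:40-12:30, so the earliest start is 10:40.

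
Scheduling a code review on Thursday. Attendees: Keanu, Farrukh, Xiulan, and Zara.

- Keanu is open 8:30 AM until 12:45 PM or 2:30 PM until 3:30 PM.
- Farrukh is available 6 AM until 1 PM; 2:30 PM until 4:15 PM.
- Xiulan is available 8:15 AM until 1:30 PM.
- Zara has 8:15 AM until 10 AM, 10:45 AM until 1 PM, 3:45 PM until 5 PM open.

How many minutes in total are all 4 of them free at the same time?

Keanu ∩ Farrukh: 08:30-12:45, 14:30-15:30.
Keanu ∩ Farrukh ∩ Xiulan: 08:30-12:45.
Keanu ∩ Farrukh ∩ Xiulan ∩ Zara: 08:30-10:00, 10:45-12:45.
Those are the intersection windows.
Summing the common windows: 90 + 120 = 210 minutes.

210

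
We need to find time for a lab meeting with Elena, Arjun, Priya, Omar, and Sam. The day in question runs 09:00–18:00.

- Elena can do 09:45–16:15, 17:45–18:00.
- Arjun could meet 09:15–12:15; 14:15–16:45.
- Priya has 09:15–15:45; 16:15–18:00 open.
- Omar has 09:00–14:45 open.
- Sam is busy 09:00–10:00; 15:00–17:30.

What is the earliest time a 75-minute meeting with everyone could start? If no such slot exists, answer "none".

10:00

Elena free: 09:45-16:15, 17:45-18:00.
Arjun free: 09:15-12:15, 14:15-16:45.
Priya free: 09:15-15:45, 16:15-18:00.
Omar free: 09:00-14:45.
Sam free: 10:00-15:00, 17:30-18:00 (invert busy blocks within the working day).
Elena ∩ Arjun: 09:45-12:15, 14:15-16:15.
Elena ∩ Arjun ∩ Priya: 09:45-12:15, 14:15-15:45.
Elena ∩ Arjun ∩ Priya ∩ Omar: 09:45-12:15, 14:15-14:45.
Elena ∩ Arjun ∩ Priya ∩ Omar ∩ Sam: 10:00-12:15, 14:15-14:45.
So the common availability across everyone is 10:00-12:15, 14:15-14:45.
The first common window of at least 75 minutes is 10:00-12:15, so the earliest start is 10:00.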